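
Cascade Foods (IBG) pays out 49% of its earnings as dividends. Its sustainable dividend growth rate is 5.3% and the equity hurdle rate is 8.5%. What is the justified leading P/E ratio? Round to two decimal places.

Justified leading P/E = b/(r−g) = 0.49/(0.085−0.053) = 15.3125

15.31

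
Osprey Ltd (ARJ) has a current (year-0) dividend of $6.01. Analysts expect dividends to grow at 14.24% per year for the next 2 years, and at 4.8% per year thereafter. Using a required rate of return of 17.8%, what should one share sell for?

$57.05

Two-stage DDM. Project D₁…D_2 at 0.1424, terminal growth 0.048, discount at r = 0.178.
D_1 = 6.8658
D_2 = 7.8435
Terminal value at t=2: TV = D_3/(r−g) = 8.2200/(0.178−0.048) = 63.2308
P₀ = 6.8658/(1+0.178)^1 + 7.8435/(1+0.178)^2 + 63.2308/(1+0.178)^2 = 57.0463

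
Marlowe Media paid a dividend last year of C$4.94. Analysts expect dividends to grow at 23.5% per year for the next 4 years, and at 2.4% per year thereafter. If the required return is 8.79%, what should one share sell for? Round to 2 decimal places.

Two-stage DDM. Project D₁…D_4 at 0.235, terminal growth 0.024, discount at r = 0.0879.
D_1 = 6.1009
D_2 = 7.5346
D_3 = 9.3052
D_4 = 11.4920
Terminal value at t=4: TV = D_5/(r−g) = 11.7678/(0.0879−0.024) = 184.1594
P₀ = 6.1009/(1+0.0879)^1 + 7.5346/(1+0.0879)^2 + 9.3052/(1+0.0879)^3 + 11.4920/(1+0.0879)^4 + 184.1594/(1+0.0879)^4 = 158.8789

C$158.88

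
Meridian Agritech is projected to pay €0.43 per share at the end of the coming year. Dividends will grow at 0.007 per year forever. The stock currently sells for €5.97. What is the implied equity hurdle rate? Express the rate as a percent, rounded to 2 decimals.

7.90%

Rearranging the constant-growth DDM: r = D₁/P₀ + g.
r = 0.4300 / 5.97 + 0.007 = 0.07203 + 0.007 = 0.07903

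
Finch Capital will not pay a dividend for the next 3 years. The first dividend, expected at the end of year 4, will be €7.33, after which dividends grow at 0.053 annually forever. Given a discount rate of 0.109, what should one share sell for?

€95.97

Deferred-dividend DDM. At t=3 the remaining stream is a growing perpetuity with first payment D_4 = 7.33.
V_3 = D_4/(r−g) = 7.33/(0.109−0.053) = 130.8929
P₀ = V_3/(1+r)^3 = 130.8929/(1+0.109)^3 = 95.9669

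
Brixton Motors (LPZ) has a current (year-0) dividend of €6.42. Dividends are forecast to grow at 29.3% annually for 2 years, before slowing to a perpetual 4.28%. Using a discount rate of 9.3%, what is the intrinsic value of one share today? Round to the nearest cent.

€203.21

Two-stage DDM. Project D₁…D_2 at 0.293, terminal growth 0.0428, discount at r = 0.093.
D_1 = 8.3011
D_2 = 10.7333
Terminal value at t=2: TV = D_3/(r−g) = 11.1927/(0.093−0.0428) = 222.9612
P₀ = 8.3011/(1+0.093)^1 + 10.7333/(1+0.093)^2 + 222.9612/(1+0.093)^2 = 203.2125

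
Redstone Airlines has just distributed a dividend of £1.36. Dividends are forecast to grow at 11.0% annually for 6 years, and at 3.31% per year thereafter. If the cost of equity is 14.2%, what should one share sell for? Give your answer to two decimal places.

Two-stage DDM. Project D₁…D_6 at 0.11, terminal growth 0.0331, discount at r = 0.142.
D_1 = 1.5096
D_2 = 1.6757
D_3 = 1.8600
D_4 = 2.0646
D_5 = 2.2917
D_6 = 2.5438
Terminal value at t=6: TV = D_7/(r−g) = 2.6280/(0.142−0.0331) = 24.1319
P₀ = 1.5096/(1+0.142)^1 + 1.6757/(1+0.142)^2 + 1.8600/(1+0.142)^3 + 2.0646/(1+0.142)^4 + 2.2917/(1+0.142)^5 + 2.5438/(1+0.142)^6 + 24.1319/(1+0.142)^6 = 18.2752

£18.28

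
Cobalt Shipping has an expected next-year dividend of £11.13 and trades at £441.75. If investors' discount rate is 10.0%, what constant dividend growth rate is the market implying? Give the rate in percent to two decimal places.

From P₀ = D₁/(r − g), the implied growth is g = r − D₁/P₀.
g = 0.1 − 11.13/441.75 = 0.1 − 0.02520 = 0.07480

7.48%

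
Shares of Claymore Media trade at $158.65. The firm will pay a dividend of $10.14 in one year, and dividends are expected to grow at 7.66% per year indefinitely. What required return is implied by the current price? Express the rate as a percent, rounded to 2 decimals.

14.05%

Rearranging the constant-growth DDM: r = D₁/P₀ + g.
r = 10.1400 / 158.65 + 0.0766 = 0.06391 + 0.0766 = 0.14051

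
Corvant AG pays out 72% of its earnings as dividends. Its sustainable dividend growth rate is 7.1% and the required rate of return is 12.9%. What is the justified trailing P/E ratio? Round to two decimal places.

Justified trailing P/E = b(1+g)/(r−g) = 0.72×(1+0.071)/(0.129−0.071) = 13.2952

13.30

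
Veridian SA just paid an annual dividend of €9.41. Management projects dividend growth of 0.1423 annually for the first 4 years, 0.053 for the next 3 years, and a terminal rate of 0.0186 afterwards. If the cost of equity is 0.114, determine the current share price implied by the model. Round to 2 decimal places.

€161.82

Three-stage DDM. Project D₁…D_7; terminal Gordon value at t=7 with g = 0.0186; discount at r = 0.114.
D_1 = 10.7490
D_2 = 12.2786
D_3 = 14.0259
D_4 = 16.0218
D_5 = 16.8709
D_6 = 17.7651
D_7 = 18.7066
TV_7 = 19.0546/(0.114−0.0186) = 199.7334
P₀ = Σ Dₜ/(1+r)ᵗ + TV_7/(1+r)^7 = 161.8181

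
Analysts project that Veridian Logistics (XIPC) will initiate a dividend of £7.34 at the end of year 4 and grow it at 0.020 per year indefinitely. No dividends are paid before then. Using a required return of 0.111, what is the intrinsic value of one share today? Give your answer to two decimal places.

£58.82

Deferred-dividend DDM. At t=3 the remaining stream is a growing perpetuity with first payment D_4 = 7.34.
V_3 = D_4/(r−g) = 7.34/(0.111−0.02) = 80.6593
P₀ = V_3/(1+r)^3 = 80.6593/(1+0.111)^3 = 58.8183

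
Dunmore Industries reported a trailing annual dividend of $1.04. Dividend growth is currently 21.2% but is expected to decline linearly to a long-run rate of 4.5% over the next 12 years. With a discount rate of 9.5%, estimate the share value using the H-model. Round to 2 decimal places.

$42.58

H-model: P₀ = D₀[(1+g_L) + H(g_S−g_L)]/(r−g_L), with H = 12/2 = 6.
P₀ = 1.04 × [(1+0.045) + 6×(0.212−0.045)] / (0.095−0.045)
   = 1.04 × 2.0470 / 0.05 = 42.5776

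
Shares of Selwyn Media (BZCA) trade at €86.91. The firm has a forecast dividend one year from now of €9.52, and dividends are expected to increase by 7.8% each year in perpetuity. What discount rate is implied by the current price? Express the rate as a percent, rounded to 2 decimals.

18.75%

Rearranging the constant-growth DDM: r = D₁/P₀ + g.
r = 9.5200 / 86.91 + 0.078 = 0.10954 + 0.078 = 0.18754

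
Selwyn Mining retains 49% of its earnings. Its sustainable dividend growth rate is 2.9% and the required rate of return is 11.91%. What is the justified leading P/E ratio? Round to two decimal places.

Payout ratio b = 1 − 0.49 = 0.51.
Justified leading P/E = b/(r−g) = 0.51/(0.1191−0.029) = 5.6604

5.66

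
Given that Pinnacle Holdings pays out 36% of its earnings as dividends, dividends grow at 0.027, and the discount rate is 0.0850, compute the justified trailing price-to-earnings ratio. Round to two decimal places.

Justified trailing P/E = b(1+g)/(r−g) = 0.36×(1+0.027)/(0.085−0.027) = 6.3745

6.37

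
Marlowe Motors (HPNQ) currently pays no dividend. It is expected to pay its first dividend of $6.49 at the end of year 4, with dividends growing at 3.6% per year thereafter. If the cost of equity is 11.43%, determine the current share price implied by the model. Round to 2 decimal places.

Deferred-dividend DDM. At t=3 the remaining stream is a growing perpetuity with first payment D_4 = 6.49.
V_3 = D_4/(r−g) = 6.49/(0.1143−0.036) = 82.8863
P₀ = V_3/(1+r)^3 = 82.8863/(1+0.1143)^3 = 59.9069

$59.91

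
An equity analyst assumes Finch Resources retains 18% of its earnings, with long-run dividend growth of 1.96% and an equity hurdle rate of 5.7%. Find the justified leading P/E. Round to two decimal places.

Payout ratio b = 1 − 0.18 = 0.82.
Justified leading P/E = b/(r−g) = 0.82/(0.057−0.0196) = 21.9251

21.93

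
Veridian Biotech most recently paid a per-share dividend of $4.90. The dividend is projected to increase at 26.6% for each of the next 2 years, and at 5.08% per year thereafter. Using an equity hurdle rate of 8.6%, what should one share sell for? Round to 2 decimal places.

$211.15

Two-stage DDM. Project D₁…D_2 at 0.266, terminal growth 0.0508, discount at r = 0.086.
D_1 = 6.2034
D_2 = 7.8535
Terminal value at t=2: TV = D_3/(r−g) = 8.2525/(0.086−0.0508) = 234.4450
P₀ = 6.2034/(1+0.086)^1 + 7.8535/(1+0.086)^2 + 234.4450/(1+0.086)^2 = 211.1550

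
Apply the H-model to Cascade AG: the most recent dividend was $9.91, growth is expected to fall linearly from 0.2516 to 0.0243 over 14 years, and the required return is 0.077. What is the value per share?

$491.81

H-model: P₀ = D₀[(1+g_L) + H(g_S−g_L)]/(r−g_L), with H = 14/2 = 7.
P₀ = 9.91 × [(1+0.0243) + 7×(0.2516−0.0243)] / (0.077−0.0243)
   = 9.91 × 2.6154 / 0.0527 = 491.8143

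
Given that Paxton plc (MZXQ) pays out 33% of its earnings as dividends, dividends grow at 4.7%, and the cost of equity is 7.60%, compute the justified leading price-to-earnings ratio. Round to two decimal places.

11.38

Justified leading P/E = b/(r−g) = 0.33/(0.076−0.047) = 11.3793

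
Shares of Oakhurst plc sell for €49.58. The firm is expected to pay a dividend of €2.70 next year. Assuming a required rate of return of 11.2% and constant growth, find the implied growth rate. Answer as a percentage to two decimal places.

From P₀ = D₁/(r − g), the implied growth is g = r − D₁/P₀.
g = 0.112 − 2.70/49.58 = 0.112 − 0.05446 = 0.05754

5.75%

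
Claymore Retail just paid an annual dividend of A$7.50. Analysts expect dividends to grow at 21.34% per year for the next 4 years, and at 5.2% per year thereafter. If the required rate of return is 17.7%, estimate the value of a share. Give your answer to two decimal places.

A$103.69

Two-stage DDM. Project D₁…D_4 at 0.2134, terminal growth 0.052, discount at r = 0.177.
D_1 = 9.1005
D_2 = 11.0425
D_3 = 13.3990
D_4 = 16.2584
Terminal value at t=4: TV = D_5/(r−g) = 17.1038/(0.177−0.052) = 136.8305
P₀ = 9.1005/(1+0.177)^1 + 11.0425/(1+0.177)^2 + 13.3990/(1+0.177)^3 + 16.2584/(1+0.177)^4 + 136.8305/(1+0.177)^4 = 103.6903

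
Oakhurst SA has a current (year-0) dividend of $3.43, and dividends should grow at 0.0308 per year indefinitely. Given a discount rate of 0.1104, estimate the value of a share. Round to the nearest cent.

$44.42

Gordon growth model: P₀ = D₁/(r − g). D₁ = 3.43 × (1 + 0.0308) = 3.5356.
P₀ = 3.5356 / (0.1104 − 0.0308) = 3.5356 / 0.0796 = 44.4176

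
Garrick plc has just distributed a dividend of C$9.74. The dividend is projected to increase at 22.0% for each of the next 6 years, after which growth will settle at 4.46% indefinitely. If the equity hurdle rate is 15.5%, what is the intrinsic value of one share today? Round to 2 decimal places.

Two-stage DDM. Project D₁…D_6 at 0.22, terminal growth 0.0446, discount at r = 0.155.
D_1 = 11.8828
D_2 = 14.4970
D_3 = 17.6864
D_4 = 21.5774
D_5 = 26.3244
D_6 = 32.1157
Terminal value at t=6: TV = D_7/(r−g) = 33.5481/(0.155−0.0446) = 303.8777
P₀ = 11.8828/(1+0.155)^1 + 14.4970/(1+0.155)^2 + 17.6864/(1+0.155)^3 + 21.5774/(1+0.155)^4 + 26.3244/(1+0.155)^5 + 32.1157/(1+0.155)^6 + 303.8777/(1+0.155)^6 = 199.0925

C$199.09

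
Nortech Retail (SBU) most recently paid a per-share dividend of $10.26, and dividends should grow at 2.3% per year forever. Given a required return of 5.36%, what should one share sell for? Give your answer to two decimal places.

$343.01

Gordon growth model: P₀ = D₁/(r − g). D₁ = 10.26 × (1 + 0.023) = 10.4960.
P₀ = 10.4960 / (0.0536 − 0.023) = 10.4960 / 0.0306 = 343.0059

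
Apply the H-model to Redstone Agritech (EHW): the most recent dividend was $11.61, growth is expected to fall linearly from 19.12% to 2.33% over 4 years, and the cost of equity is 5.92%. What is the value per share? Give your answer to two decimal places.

$439.53

H-model: P₀ = D₀[(1+g_L) + H(g_S−g_L)]/(r−g_L), with H = 4/2 = 2.
P₀ = 11.61 × [(1+0.0233) + 2×(0.1912−0.0233)] / (0.0592−0.0233)
   = 11.61 × 1.3591 / 0.0359 = 439.5307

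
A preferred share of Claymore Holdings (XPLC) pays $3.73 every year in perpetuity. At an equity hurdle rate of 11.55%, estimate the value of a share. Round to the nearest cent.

$32.29

Zero-growth DDM (perpetuity): P₀ = D/r = 3.73 / 0.1155 = 32.2944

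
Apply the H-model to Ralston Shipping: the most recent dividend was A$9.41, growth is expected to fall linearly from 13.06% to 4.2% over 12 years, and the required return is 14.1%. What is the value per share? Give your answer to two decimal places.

A$149.57

H-model: P₀ = D₀[(1+g_L) + H(g_S−g_L)]/(r−g_L), with H = 12/2 = 6.
P₀ = 9.41 × [(1+0.042) + 6×(0.1306−0.042)] / (0.141−0.042)
   = 9.41 × 1.5736 / 0.099 = 149.5715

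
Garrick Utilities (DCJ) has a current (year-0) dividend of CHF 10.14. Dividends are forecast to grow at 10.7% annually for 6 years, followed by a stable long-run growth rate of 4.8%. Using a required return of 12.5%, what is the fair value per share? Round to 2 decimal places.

CHF 182.80

Two-stage DDM. Project D₁…D_6 at 0.107, terminal growth 0.048, discount at r = 0.125.
D_1 = 11.2250
D_2 = 12.4261
D_3 = 13.7556
D_4 = 15.2275
D_5 = 16.8568
D_6 = 18.6605
Terminal value at t=6: TV = D_7/(r−g) = 19.5562/(0.125−0.048) = 253.9769
P₀ = 11.2250/(1+0.125)^1 + 12.4261/(1+0.125)^2 + 13.7556/(1+0.125)^3 + 15.2275/(1+0.125)^4 + 16.8568/(1+0.125)^5 + 18.6605/(1+0.125)^6 + 253.9769/(1+0.125)^6 = 182.8016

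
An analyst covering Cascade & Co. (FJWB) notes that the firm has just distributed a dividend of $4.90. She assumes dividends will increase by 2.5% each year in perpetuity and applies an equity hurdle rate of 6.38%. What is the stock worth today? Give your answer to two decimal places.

$129.45

Gordon growth model: P₀ = D₁/(r − g). D₁ = 4.90 × (1 + 0.025) = 5.0225.
P₀ = 5.0225 / (0.0638 − 0.025) = 5.0225 / 0.0388 = 129.4459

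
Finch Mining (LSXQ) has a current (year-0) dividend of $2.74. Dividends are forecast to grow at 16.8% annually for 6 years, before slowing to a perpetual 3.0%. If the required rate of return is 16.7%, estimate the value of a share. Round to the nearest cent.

Two-stage DDM. Project D₁…D_6 at 0.168, terminal growth 0.03, discount at r = 0.167.
D_1 = 3.2003
D_2 = 3.7380
D_3 = 4.3660
D_4 = 5.0994
D_5 = 5.9561
D_6 = 6.9568
Terminal value at t=6: TV = D_7/(r−g) = 7.1655/(0.167−0.03) = 52.3027
P₀ = 3.2003/(1+0.167)^1 + 3.7380/(1+0.167)^2 + 4.3660/(1+0.167)^3 + 5.0994/(1+0.167)^4 + 5.9561/(1+0.167)^5 + 6.9568/(1+0.167)^6 + 52.3027/(1+0.167)^6 = 37.1955

$37.20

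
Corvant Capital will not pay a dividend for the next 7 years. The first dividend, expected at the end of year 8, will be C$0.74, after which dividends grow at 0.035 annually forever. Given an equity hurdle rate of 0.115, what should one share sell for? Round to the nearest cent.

Deferred-dividend DDM. At t=7 the remaining stream is a growing perpetuity with first payment D_8 = 0.74.
V_7 = D_8/(r−g) = 0.74/(0.115−0.035) = 9.2500
P₀ = V_7/(1+r)^7 = 9.2500/(1+0.115)^7 = 4.3174

C$4.32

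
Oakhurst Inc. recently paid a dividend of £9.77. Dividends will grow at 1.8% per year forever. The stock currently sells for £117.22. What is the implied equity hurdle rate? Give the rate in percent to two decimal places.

10.28%

Rearranging the constant-growth DDM: r = D₁/P₀ + g.
D₁ = 9.77 × (1 + 0.018) = 9.9459.
r = 9.9459 / 117.22 + 0.018 = 0.08485 + 0.018 = 0.10285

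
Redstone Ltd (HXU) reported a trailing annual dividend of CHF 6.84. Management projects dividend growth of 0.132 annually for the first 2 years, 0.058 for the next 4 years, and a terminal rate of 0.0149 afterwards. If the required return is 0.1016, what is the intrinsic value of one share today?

CHF 112.33

Three-stage DDM. Project D₁…D_6; terminal Gordon value at t=6 with g = 0.0149; discount at r = 0.1016.
D_1 = 7.7429
D_2 = 8.7649
D_3 = 9.2733
D_4 = 9.8112
D_5 = 10.3802
D_6 = 10.9823
TV_6 = 11.1459/(0.1016−0.0149) = 128.5570
P₀ = Σ Dₜ/(1+r)ᵗ + TV_6/(1+r)^6 = 112.3316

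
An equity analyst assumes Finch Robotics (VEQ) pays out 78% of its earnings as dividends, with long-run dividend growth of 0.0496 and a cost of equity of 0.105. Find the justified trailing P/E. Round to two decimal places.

14.78

Justified trailing P/E = b(1+g)/(r−g) = 0.78×(1+0.0496)/(0.105−0.0496) = 14.7778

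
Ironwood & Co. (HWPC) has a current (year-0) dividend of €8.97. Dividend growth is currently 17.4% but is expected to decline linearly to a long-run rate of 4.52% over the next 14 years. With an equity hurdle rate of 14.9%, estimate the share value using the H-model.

H-model: P₀ = D₀[(1+g_L) + H(g_S−g_L)]/(r−g_L), with H = 14/2 = 7.
P₀ = 8.97 × [(1+0.0452) + 7×(0.174−0.0452)] / (0.149−0.0452)
   = 8.97 × 1.9468 / 0.1038 = 168.2350

€168.24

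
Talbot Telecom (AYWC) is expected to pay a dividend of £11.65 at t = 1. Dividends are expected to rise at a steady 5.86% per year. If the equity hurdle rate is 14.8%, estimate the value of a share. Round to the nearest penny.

£130.31

Gordon growth model: P₀ = D₁/(r − g), with D₁ = 11.65 given directly.
P₀ = 11.6500 / (0.148 − 0.0586) = 11.6500 / 0.0894 = 130.3132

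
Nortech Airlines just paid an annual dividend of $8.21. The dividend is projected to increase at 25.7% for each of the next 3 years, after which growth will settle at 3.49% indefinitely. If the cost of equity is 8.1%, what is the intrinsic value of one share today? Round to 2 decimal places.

$323.34

Two-stage DDM. Project D₁…D_3 at 0.257, terminal growth 0.0349, discount at r = 0.081.
D_1 = 10.3200
D_2 = 12.9722
D_3 = 16.3061
Terminal value at t=3: TV = D_4/(r−g) = 16.8751/(0.081−0.0349) = 366.0551
P₀ = 10.3200/(1+0.081)^1 + 12.9722/(1+0.081)^2 + 16.3061/(1+0.081)^3 + 366.0551/(1+0.081)^3 = 323.3367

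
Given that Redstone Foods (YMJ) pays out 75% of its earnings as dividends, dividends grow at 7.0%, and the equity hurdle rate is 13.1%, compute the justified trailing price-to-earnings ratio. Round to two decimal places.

Justified trailing P/E = b(1+g)/(r−g) = 0.75×(1+0.07)/(0.131−0.07) = 13.1557

13.16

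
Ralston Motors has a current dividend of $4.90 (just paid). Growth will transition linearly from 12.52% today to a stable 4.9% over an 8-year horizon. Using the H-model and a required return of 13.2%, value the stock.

H-model: P₀ = D₀[(1+g_L) + H(g_S−g_L)]/(r−g_L), with H = 8/2 = 4.
P₀ = 4.90 × [(1+0.049) + 4×(0.1252−0.049)] / (0.132−0.049)
   = 4.90 × 1.3538 / 0.083 = 79.9231

$79.92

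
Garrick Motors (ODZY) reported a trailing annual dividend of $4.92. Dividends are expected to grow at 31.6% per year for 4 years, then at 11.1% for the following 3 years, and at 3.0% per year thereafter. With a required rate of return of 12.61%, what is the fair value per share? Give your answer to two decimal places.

$150.75

Three-stage DDM. Project D₁…D_7; terminal Gordon value at t=7 with g = 0.03; discount at r = 0.1261.
D_1 = 6.4747
D_2 = 8.5207
D_3 = 11.2133
D_4 = 14.7567
D_5 = 16.3947
D_6 = 18.2145
D_7 = 20.2363
TV_7 = 20.8434/(0.1261−0.03) = 216.8926
P₀ = Σ Dₜ/(1+r)ᵗ + TV_7/(1+r)^7 = 150.7468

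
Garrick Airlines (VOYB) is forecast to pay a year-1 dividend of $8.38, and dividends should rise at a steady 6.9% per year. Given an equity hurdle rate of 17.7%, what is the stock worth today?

Gordon growth model: P₀ = D₁/(r − g), with D₁ = 8.38 given directly.
P₀ = 8.3800 / (0.177 − 0.069) = 8.3800 / 0.108 = 77.5926

$77.59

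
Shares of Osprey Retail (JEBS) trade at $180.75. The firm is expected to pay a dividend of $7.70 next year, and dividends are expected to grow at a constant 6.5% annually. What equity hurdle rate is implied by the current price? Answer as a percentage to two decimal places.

10.76%

Rearranging the constant-growth DDM: r = D₁/P₀ + g.
r = 7.7000 / 180.75 + 0.065 = 0.04260 + 0.065 = 0.10760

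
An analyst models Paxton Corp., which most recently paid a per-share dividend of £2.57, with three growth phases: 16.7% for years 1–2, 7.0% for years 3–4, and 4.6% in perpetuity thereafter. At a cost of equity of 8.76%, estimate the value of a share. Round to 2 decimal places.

Three-stage DDM. Project D₁…D_4; terminal Gordon value at t=4 with g = 0.046; discount at r = 0.0876.
D_1 = 2.9992
D_2 = 3.5001
D_3 = 3.7451
D_4 = 4.0072
TV_4 = 4.1915/(0.0876−0.046) = 100.7583
P₀ = Σ Dₜ/(1+r)ᵗ + TV_4/(1+r)^4 = 83.5034

£83.50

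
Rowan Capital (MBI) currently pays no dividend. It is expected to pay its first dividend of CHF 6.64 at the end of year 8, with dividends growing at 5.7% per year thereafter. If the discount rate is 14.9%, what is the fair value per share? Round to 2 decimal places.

Deferred-dividend DDM. At t=7 the remaining stream is a growing perpetuity with first payment D_8 = 6.64.
V_7 = D_8/(r−g) = 6.64/(0.149−0.057) = 72.1739
P₀ = V_7/(1+r)^7 = 72.1739/(1+0.149)^7 = 27.2986

CHF 27.30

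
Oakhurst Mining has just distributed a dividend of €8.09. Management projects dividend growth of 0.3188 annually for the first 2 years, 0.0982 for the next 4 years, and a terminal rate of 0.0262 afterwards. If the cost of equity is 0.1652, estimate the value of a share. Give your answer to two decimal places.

€115.72

Three-stage DDM. Project D₁…D_6; terminal Gordon value at t=6 with g = 0.0262; discount at r = 0.1652.
D_1 = 10.6691
D_2 = 14.0704
D_3 = 15.4521
D_4 = 16.9695
D_5 = 18.6359
D_6 = 20.4660
TV_6 = 21.0022/(0.1652−0.0262) = 151.0947
P₀ = Σ Dₜ/(1+r)ᵗ + TV_6/(1+r)^6 = 115.7212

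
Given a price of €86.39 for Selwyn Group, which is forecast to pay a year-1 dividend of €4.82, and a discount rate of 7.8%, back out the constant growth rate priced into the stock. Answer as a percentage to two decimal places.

From P₀ = D₁/(r − g), the implied growth is g = r − D₁/P₀.
g = 0.078 − 4.82/86.39 = 0.078 − 0.05579 = 0.02221

2.22%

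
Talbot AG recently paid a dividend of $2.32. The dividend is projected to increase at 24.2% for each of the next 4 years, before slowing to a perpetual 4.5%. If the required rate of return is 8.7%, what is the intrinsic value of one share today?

Two-stage DDM. Project D₁…D_4 at 0.242, terminal growth 0.045, discount at r = 0.087.
D_1 = 2.8814
D_2 = 3.5787
D_3 = 4.4448
D_4 = 5.5204
Terminal value at t=4: TV = D_5/(r−g) = 5.7689/(0.087−0.045) = 137.3540
P₀ = 2.8814/(1+0.087)^1 + 3.5787/(1+0.087)^2 + 4.4448/(1+0.087)^3 + 5.5204/(1+0.087)^4 + 137.3540/(1+0.087)^4 = 111.4782

$111.48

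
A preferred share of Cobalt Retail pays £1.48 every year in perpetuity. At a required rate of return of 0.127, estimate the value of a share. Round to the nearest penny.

Zero-growth DDM (perpetuity): P₀ = D/r = 1.48 / 0.127 = 11.6535

£11.65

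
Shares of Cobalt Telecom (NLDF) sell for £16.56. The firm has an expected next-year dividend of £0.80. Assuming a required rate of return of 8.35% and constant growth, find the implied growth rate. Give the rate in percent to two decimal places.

From P₀ = D₁/(r − g), the implied growth is g = r − D₁/P₀.
g = 0.0835 − 0.80/16.56 = 0.0835 − 0.04831 = 0.03519

3.52%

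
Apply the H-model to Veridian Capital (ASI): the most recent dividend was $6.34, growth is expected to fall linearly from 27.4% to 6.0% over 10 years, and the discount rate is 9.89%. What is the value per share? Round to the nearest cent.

H-model: P₀ = D₀[(1+g_L) + H(g_S−g_L)]/(r−g_L), with H = 10/2 = 5.
P₀ = 6.34 × [(1+0.06) + 5×(0.274−0.06)] / (0.0989−0.06)
   = 6.34 × 2.1300 / 0.0389 = 347.1517

$347.15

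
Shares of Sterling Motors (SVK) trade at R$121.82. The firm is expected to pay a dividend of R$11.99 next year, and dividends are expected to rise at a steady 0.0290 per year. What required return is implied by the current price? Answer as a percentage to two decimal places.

Rearranging the constant-growth DDM: r = D₁/P₀ + g.
r = 11.9900 / 121.82 + 0.029 = 0.09842 + 0.029 = 0.12742

12.74%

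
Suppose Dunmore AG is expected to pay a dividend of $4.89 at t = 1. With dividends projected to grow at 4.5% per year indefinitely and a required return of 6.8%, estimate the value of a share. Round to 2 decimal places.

$212.61

Gordon growth model: P₀ = D₁/(r − g), with D₁ = 4.89 given directly.
P₀ = 4.8900 / (0.068 − 0.045) = 4.8900 / 0.023 = 212.6087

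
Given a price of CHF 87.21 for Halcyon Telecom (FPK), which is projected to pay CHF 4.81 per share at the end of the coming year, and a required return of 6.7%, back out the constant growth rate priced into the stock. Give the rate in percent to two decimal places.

1.18%

From P₀ = D₁/(r − g), the implied growth is g = r − D₁/P₀.
g = 0.067 − 4.81/87.21 = 0.067 − 0.05515 = 0.01185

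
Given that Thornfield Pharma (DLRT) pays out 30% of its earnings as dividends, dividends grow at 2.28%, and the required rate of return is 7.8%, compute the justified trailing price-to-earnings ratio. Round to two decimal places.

Justified trailing P/E = b(1+g)/(r−g) = 0.30×(1+0.0228)/(0.078−0.0228) = 5.5587

5.56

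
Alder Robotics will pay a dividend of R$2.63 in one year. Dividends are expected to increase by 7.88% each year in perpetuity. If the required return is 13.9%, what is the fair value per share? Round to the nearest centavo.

Gordon growth model: P₀ = D₁/(r − g), with D₁ = 2.63 given directly.
P₀ = 2.6300 / (0.139 − 0.0788) = 2.6300 / 0.0602 = 43.6877

R$43.69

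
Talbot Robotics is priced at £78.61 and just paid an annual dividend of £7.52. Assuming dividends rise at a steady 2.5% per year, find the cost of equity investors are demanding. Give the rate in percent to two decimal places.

12.31%

Rearranging the constant-growth DDM: r = D₁/P₀ + g.
D₁ = 7.52 × (1 + 0.025) = 7.7080.
r = 7.7080 / 78.61 + 0.025 = 0.09805 + 0.025 = 0.12305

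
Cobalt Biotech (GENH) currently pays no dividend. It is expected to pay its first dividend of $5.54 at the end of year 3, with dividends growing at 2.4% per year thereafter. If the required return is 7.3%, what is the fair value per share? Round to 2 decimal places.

Deferred-dividend DDM. At t=2 the remaining stream is a growing perpetuity with first payment D_3 = 5.54.
V_2 = D_3/(r−g) = 5.54/(0.073−0.024) = 113.0612
P₀ = V_2/(1+r)^2 = 113.0612/(1+0.073)^2 = 98.2006

$98.20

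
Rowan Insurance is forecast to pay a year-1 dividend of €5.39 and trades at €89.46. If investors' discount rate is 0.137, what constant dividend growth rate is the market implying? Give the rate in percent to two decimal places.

From P₀ = D₁/(r − g), the implied growth is g = r − D₁/P₀.
g = 0.137 − 5.39/89.46 = 0.137 − 0.06025 = 0.07675

7.67%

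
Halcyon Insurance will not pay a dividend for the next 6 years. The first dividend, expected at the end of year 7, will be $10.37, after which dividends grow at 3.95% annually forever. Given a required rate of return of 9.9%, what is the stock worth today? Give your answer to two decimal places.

Deferred-dividend DDM. At t=6 the remaining stream is a growing perpetuity with first payment D_7 = 10.37.
V_6 = D_7/(r−g) = 10.37/(0.099−0.0395) = 174.2857
P₀ = V_6/(1+r)^6 = 174.2857/(1+0.099)^6 = 98.9181

$98.92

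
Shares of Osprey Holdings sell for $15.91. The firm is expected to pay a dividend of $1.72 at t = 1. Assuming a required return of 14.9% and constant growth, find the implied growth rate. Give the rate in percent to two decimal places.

From P₀ = D₁/(r − g), the implied growth is g = r − D₁/P₀.
g = 0.149 − 1.72/15.91 = 0.149 − 0.10811 = 0.04089

4.09%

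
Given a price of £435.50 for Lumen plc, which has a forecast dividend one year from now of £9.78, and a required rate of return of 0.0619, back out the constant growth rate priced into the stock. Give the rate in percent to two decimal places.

From P₀ = D₁/(r − g), the implied growth is g = r − D₁/P₀.
g = 0.0619 − 9.78/435.50 = 0.0619 − 0.02246 = 0.03944

3.94%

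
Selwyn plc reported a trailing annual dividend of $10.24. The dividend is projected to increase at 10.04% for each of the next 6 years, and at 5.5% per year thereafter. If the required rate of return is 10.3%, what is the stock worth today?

Two-stage DDM. Project D₁…D_6 at 0.1004, terminal growth 0.055, discount at r = 0.103.
D_1 = 11.2681
D_2 = 12.3994
D_3 = 13.6443
D_4 = 15.0142
D_5 = 16.5216
D_6 = 18.1804
Terminal value at t=6: TV = D_7/(r−g) = 19.1803/(0.103−0.055) = 399.5901
P₀ = 11.2681/(1+0.103)^1 + 12.3994/(1+0.103)^2 + 13.6443/(1+0.103)^3 + 15.0142/(1+0.103)^4 + 16.5216/(1+0.103)^5 + 18.1804/(1+0.103)^6 + 399.5901/(1+0.103)^6 = 282.8373

$282.84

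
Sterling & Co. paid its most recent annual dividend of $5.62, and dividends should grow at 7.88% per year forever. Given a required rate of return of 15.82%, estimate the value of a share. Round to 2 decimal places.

Gordon growth model: P₀ = D₁/(r − g). D₁ = 5.62 × (1 + 0.0788) = 6.0629.
P₀ = 6.0629 / (0.1582 − 0.0788) = 6.0629 / 0.0794 = 76.3584

$76.36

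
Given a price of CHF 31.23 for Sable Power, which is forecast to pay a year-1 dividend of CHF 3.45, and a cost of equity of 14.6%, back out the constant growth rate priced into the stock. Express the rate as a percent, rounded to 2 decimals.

From P₀ = D₁/(r − g), the implied growth is g = r − D₁/P₀.
g = 0.146 − 3.45/31.23 = 0.146 − 0.11047 = 0.03553

3.55%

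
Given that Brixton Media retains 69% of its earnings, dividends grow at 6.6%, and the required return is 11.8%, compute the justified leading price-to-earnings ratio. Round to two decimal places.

5.96

Payout ratio b = 1 − 0.69 = 0.31.
Justified leading P/E = b/(r−g) = 0.31/(0.118−0.066) = 5.9615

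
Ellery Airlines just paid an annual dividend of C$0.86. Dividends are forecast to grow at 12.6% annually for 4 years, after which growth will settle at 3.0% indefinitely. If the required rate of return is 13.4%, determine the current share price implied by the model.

Two-stage DDM. Project D₁…D_4 at 0.126, terminal growth 0.03, discount at r = 0.134.
D_1 = 0.9684
D_2 = 1.0904
D_3 = 1.2278
D_4 = 1.3825
Terminal value at t=4: TV = D_5/(r−g) = 1.4239/(0.134−0.03) = 13.6917
P₀ = 0.9684/(1+0.134)^1 + 1.0904/(1+0.134)^2 + 1.2278/(1+0.134)^3 + 1.3825/(1+0.134)^4 + 13.6917/(1+0.134)^4 = 11.6592

C$11.66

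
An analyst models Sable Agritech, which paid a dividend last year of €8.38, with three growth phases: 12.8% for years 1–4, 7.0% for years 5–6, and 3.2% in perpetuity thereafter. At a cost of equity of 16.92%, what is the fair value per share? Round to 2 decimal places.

€89.13

Three-stage DDM. Project D₁…D_6; terminal Gordon value at t=6 with g = 0.032; discount at r = 0.1692.
D_1 = 9.4526
D_2 = 10.6626
D_3 = 12.0274
D_4 = 13.5669
D_5 = 14.5166
D_6 = 15.5327
TV_6 = 16.0298/(0.1692−0.032) = 116.8352
P₀ = Σ Dₜ/(1+r)ᵗ + TV_6/(1+r)^6 = 89.1275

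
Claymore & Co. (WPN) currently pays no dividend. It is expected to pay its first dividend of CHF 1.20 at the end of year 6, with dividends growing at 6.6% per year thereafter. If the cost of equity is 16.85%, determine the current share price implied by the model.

CHF 5.37

Deferred-dividend DDM. At t=5 the remaining stream is a growing perpetuity with first payment D_6 = 1.20.
V_5 = D_6/(r−g) = 1.20/(0.1685−0.066) = 11.7073
P₀ = V_5/(1+r)^5 = 11.7073/(1+0.1685)^5 = 5.3742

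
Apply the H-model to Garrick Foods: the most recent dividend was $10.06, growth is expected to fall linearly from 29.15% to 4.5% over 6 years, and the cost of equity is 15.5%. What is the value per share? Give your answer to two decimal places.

$163.20

H-model: P₀ = D₀[(1+g_L) + H(g_S−g_L)]/(r−g_L), with H = 6/2 = 3.
P₀ = 10.06 × [(1+0.045) + 3×(0.2915−0.045)] / (0.155−0.045)
   = 10.06 × 1.7845 / 0.11 = 163.2006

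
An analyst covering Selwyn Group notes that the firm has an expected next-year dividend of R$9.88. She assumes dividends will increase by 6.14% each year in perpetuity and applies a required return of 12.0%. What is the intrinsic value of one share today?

R$168.60

Gordon growth model: P₀ = D₁/(r − g), with D₁ = 9.88 given directly.
P₀ = 9.8800 / (0.12 − 0.0614) = 9.8800 / 0.0586 = 168.6007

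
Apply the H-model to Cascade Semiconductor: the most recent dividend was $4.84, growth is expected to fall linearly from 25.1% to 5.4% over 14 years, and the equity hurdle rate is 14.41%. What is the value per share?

H-model: P₀ = D₀[(1+g_L) + H(g_S−g_L)]/(r−g_L), with H = 14/2 = 7.
P₀ = 4.84 × [(1+0.054) + 7×(0.251−0.054)] / (0.1441−0.054)
   = 4.84 × 2.4330 / 0.0901 = 130.6961

$130.70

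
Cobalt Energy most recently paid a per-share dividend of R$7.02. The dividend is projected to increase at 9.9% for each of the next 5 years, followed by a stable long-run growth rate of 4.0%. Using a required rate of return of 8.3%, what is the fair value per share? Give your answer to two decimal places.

R$219.39

Two-stage DDM. Project D₁…D_5 at 0.099, terminal growth 0.04, discount at r = 0.083.
D_1 = 7.7150
D_2 = 8.4788
D_3 = 9.3182
D_4 = 10.2407
D_5 = 11.2545
Terminal value at t=5: TV = D_6/(r−g) = 11.7047/(0.083−0.04) = 272.2015
P₀ = 7.7150/(1+0.083)^1 + 8.4788/(1+0.083)^2 + 9.3182/(1+0.083)^3 + 10.2407/(1+0.083)^4 + 11.2545/(1+0.083)^5 + 272.2015/(1+0.083)^5 = 219.3907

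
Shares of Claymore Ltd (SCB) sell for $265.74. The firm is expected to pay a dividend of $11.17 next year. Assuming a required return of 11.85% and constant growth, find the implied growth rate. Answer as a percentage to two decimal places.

From P₀ = D₁/(r − g), the implied growth is g = r − D₁/P₀.
g = 0.1185 − 11.17/265.74 = 0.1185 − 0.04203 = 0.07647

7.65%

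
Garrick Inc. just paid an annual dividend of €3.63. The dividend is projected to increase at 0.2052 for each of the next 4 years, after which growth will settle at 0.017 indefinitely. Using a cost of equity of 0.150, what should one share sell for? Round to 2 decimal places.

€49.83

Two-stage DDM. Project D₁…D_4 at 0.2052, terminal growth 0.017, discount at r = 0.15.
D_1 = 4.3749
D_2 = 5.2726
D_3 = 6.3545
D_4 = 7.6585
Terminal value at t=4: TV = D_5/(r−g) = 7.7887/(0.15−0.017) = 58.5615
P₀ = 4.3749/(1+0.15)^1 + 5.2726/(1+0.15)^2 + 6.3545/(1+0.15)^3 + 7.6585/(1+0.15)^4 + 58.5615/(1+0.15)^4 = 49.8308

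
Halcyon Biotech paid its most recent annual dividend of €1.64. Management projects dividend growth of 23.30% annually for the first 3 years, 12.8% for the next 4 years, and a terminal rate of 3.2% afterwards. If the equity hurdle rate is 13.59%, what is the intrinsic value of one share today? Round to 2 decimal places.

Three-stage DDM. Project D₁…D_7; terminal Gordon value at t=7 with g = 0.032; discount at r = 0.1359.
D_1 = 2.0221
D_2 = 2.4933
D_3 = 3.0742
D_4 = 3.4677
D_5 = 3.9116
D_6 = 4.4123
D_7 = 4.9770
TV_7 = 5.1363/(0.1359−0.032) = 49.4349
P₀ = Σ Dₜ/(1+r)ᵗ + TV_7/(1+r)^7 = 34.3161

€34.32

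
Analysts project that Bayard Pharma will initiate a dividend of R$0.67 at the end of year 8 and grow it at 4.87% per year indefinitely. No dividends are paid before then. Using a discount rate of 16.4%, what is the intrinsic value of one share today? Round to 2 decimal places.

R$2.01

Deferred-dividend DDM. At t=7 the remaining stream is a growing perpetuity with first payment D_8 = 0.67.
V_7 = D_8/(r−g) = 0.67/(0.164−0.0487) = 5.8109
P₀ = V_7/(1+r)^7 = 5.8109/(1+0.164)^7 = 2.0071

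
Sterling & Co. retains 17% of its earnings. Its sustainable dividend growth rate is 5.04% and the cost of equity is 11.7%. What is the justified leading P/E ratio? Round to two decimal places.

Payout ratio b = 1 − 0.17 = 0.83.
Justified leading P/E = b/(r−g) = 0.83/(0.117−0.0504) = 12.4625

12.46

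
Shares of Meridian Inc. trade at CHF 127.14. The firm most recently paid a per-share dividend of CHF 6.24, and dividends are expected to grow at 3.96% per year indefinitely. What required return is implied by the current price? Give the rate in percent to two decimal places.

9.06%

Rearranging the constant-growth DDM: r = D₁/P₀ + g.
D₁ = 6.24 × (1 + 0.0396) = 6.4871.
r = 6.4871 / 127.14 + 0.0396 = 0.05102 + 0.0396 = 0.09062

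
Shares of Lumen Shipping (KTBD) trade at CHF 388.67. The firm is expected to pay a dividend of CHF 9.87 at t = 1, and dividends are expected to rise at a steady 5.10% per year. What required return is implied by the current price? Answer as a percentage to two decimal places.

Rearranging the constant-growth DDM: r = D₁/P₀ + g.
r = 9.8700 / 388.67 + 0.051 = 0.02539 + 0.051 = 0.07639

7.64%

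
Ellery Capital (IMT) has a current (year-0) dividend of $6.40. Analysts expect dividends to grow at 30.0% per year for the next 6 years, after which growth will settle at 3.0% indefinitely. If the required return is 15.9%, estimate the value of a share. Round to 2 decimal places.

Two-stage DDM. Project D₁…D_6 at 0.3, terminal growth 0.03, discount at r = 0.159.
D_1 = 8.3200
D_2 = 10.8160
D_3 = 14.0608
D_4 = 18.2790
D_5 = 23.7628
D_6 = 30.8916
Terminal value at t=6: TV = D_7/(r−g) = 31.8183/(0.159−0.03) = 246.6537
P₀ = 8.3200/(1+0.159)^1 + 10.8160/(1+0.159)^2 + 14.0608/(1+0.159)^3 + 18.2790/(1+0.159)^4 + 23.7628/(1+0.159)^5 + 30.8916/(1+0.159)^6 + 246.6537/(1+0.159)^6 = 160.2622

$160.26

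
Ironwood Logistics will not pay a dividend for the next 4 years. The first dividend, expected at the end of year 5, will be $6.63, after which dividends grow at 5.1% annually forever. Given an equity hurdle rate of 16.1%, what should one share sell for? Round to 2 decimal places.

$33.17

Deferred-dividend DDM. At t=4 the remaining stream is a growing perpetuity with first payment D_5 = 6.63.
V_4 = D_5/(r−g) = 6.63/(0.161−0.051) = 60.2727
P₀ = V_4/(1+r)^4 = 60.2727/(1+0.161)^4 = 33.1736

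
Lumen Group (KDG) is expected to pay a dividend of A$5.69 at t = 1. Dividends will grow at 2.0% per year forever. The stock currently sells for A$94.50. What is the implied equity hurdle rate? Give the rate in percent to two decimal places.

Rearranging the constant-growth DDM: r = D₁/P₀ + g.
r = 5.6900 / 94.50 + 0.02 = 0.06021 + 0.02 = 0.08021

8.02%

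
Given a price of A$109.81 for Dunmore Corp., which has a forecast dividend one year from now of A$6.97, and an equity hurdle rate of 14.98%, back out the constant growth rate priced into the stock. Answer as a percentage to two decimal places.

8.63%

From P₀ = D₁/(r − g), the implied growth is g = r − D₁/P₀.
g = 0.1498 − 6.97/109.81 = 0.1498 − 0.06347 = 0.08633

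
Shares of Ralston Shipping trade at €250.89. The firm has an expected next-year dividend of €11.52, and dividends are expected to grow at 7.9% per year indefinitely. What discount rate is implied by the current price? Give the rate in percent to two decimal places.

Rearranging the constant-growth DDM: r = D₁/P₀ + g.
r = 11.5200 / 250.89 + 0.079 = 0.04592 + 0.079 = 0.12492

12.49%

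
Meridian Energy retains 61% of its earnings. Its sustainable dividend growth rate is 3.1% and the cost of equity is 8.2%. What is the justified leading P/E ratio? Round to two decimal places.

7.65

Payout ratio b = 1 − 0.61 = 0.39.
Justified leading P/E = b/(r−g) = 0.39/(0.082−0.031) = 7.6471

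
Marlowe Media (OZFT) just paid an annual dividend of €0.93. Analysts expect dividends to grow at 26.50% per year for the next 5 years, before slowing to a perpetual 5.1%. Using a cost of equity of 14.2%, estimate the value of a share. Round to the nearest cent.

€24.30

Two-stage DDM. Project D₁…D_5 at 0.265, terminal growth 0.051, discount at r = 0.142.
D_1 = 1.1765
D_2 = 1.4882
D_3 = 1.8826
D_4 = 2.3815
D_5 = 3.0126
Terminal value at t=5: TV = D_6/(r−g) = 3.1662/(0.142−0.051) = 34.7934
P₀ = 1.1765/(1+0.142)^1 + 1.4882/(1+0.142)^2 + 1.8826/(1+0.142)^3 + 2.3815/(1+0.142)^4 + 3.0126/(1+0.142)^5 + 34.7934/(1+0.142)^5 = 24.2994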